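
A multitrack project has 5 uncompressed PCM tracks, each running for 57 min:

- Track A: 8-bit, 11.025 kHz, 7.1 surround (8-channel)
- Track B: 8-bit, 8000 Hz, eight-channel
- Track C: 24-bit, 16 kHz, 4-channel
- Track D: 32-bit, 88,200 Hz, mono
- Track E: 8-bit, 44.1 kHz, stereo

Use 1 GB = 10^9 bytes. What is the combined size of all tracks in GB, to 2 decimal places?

2.69 GB

57 min = 3,420 s.
Track A: 11,025 × 3,420 × 1 × 8 = 301,644,000 bytes.
Track B: 8,000 × 3,420 × 1 × 8 = 218,880,000 bytes.
Track C: 16,000 × 3,420 × 3 × 4 = 656,640,000 bytes.
Track D: 88,200 × 3,420 × 4 × 1 = 1,206,576,000 bytes.
Track E: 44,100 × 3,420 × 1 × 2 = 301,644,000 bytes.
Total = 2,685,384,000 bytes = 2.69 GB.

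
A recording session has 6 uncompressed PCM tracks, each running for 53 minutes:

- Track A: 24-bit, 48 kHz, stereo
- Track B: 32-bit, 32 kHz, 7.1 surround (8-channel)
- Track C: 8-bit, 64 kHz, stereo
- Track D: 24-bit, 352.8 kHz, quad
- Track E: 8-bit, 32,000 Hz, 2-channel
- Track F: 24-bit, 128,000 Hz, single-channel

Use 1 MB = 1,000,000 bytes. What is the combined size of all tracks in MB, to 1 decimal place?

19466.7 MB

53 minutes = 3,180 s.
Track A: 48,000 × 3,180 × 3 × 2 = 915,840,000 bytes.
Track B: 32,000 × 3,180 × 4 × 8 = 3,256,320,000 bytes.
Track C: 64,000 × 3,180 × 1 × 2 = 407,040,000 bytes.
Track D: 352,800 × 3,180 × 3 × 4 = 13,462,848,000 bytes.
Track E: 32,000 × 3,180 × 1 × 2 = 203,520,000 bytes.
Track F: 128,000 × 3,180 × 3 × 1 = 1,221,120,000 bytes.
Total = 19,466,688,000 bytes = 19466.7 MB.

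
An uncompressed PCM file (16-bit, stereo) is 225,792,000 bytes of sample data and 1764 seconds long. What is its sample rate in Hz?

32,000 Hz

Bytes = sample_rate × seconds × bytes_per_sample × channels.
sample_rate = 225,792,000 / (1,764 × 2 × 2) = 225,792,000 / 7,056 = 32,000 Hz.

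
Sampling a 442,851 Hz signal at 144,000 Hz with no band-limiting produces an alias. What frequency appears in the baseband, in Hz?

10,851 Hz

Nyquist = 144,000/2 = 72,000 Hz; 442,851 Hz exceeds it.
Alias = |442,851 − 3×144,000| = |442,851 − 432,000| = 10,851 Hz.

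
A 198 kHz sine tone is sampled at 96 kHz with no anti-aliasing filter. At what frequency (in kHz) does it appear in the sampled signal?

6 kHz

Nyquist = 96,000/2 = 48,000 Hz; 198,000 Hz exceeds it.
Alias = |198,000 − 2×96,000| = |198,000 − 192,000| = 6,000 Hz = 6 kHz.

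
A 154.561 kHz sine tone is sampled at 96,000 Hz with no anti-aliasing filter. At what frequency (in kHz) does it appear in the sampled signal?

37.439 kHz

Nyquist = 96,000/2 = 48,000 Hz; 154,561 Hz exceeds it.
Alias = |154,561 − 2×96,000| = |154,561 − 192,000| = 37,439 Hz = 37.439 kHz.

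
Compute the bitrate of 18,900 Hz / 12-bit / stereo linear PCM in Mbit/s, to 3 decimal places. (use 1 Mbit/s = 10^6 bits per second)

0.454 Mbit/s

Bit rate = 18,900 × 12 × 2 = 453,600 bits/s.
= 0.454 Mbit/s.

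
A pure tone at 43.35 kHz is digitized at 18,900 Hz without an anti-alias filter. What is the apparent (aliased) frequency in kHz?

5.55 kHz

Nyquist = 18,900/2 = 9,450 Hz; 43,350 Hz exceeds it.
Alias = |43,350 − 2×18,900| = |43,350 − 37,800| = 5,550 Hz = 5.55 kHz.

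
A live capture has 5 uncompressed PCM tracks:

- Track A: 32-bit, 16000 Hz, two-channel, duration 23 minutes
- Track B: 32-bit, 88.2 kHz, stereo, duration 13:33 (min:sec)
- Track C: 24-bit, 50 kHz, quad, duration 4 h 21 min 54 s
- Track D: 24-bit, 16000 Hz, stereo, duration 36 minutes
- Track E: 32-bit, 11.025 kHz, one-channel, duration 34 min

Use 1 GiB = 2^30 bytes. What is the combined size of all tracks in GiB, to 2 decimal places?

Track A: 23 minutes = 1,380 s; 16,000 × 1,380 × 4 × 2 = 176,640,000 bytes.
Track B: 13:33 (min:sec) = 813 s; 88,200 × 813 × 4 × 2 = 573,652,800 bytes.
Track C: 4 h 21 min 54 s = 15,714 s; 50,000 × 15,714 × 3 × 4 = 9,428,400,000 bytes.
Track D: 36 minutes = 2,160 s; 16,000 × 2,160 × 3 × 2 = 207,360,000 bytes.
Track E: 34 min = 2,040 s; 11,025 × 2,040 × 4 × 1 = 89,964,000 bytes.
Total = 10,476,016,800 bytes = 9.76 GiB.

9.76 GiB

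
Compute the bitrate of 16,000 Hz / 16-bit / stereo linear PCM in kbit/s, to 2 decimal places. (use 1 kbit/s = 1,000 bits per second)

512.00 kbit/s

Bit rate = 16,000 × 16 × 2 = 512,000 bits/s.
= 512.00 kbit/s.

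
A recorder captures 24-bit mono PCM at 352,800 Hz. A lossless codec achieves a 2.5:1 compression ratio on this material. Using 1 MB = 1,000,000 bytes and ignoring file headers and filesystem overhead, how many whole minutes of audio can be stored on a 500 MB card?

Uncompressed byte rate = 352,800 × 3 × 1 = 1,058,400 bytes/s.
After 2.5:1 compression, effective rate ≈ 423360 bytes/s.
Capacity = 500 × 1,000,000 = 500,000,000 bytes.
500,000,000 / effective rate ≈ 1181.03 s → 19 minutes.

19 minutes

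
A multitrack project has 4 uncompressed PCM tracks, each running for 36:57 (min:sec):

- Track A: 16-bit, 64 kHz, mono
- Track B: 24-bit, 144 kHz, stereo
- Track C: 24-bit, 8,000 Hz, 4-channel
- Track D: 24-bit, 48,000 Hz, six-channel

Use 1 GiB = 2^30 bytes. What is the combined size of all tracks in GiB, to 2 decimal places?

4.03 GiB

36:57 (min:sec) = 2,217 s.
Track A: 64,000 × 2,217 × 2 × 1 = 283,776,000 bytes.
Track B: 144,000 × 2,217 × 3 × 2 = 1,915,488,000 bytes.
Track C: 8,000 × 2,217 × 3 × 4 = 212,832,000 bytes.
Track D: 48,000 × 2,217 × 3 × 6 = 1,915,488,000 bytes.
Total = 4,327,584,000 bytes = 4.03 GiB.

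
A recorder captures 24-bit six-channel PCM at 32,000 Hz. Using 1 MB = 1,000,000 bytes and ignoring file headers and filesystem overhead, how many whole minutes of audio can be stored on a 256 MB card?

7 minutes

Uncompressed byte rate = 32,000 × 3 × 6 = 576,000 bytes/s.
Capacity = 256 × 1,000,000 = 256,000,000 bytes.
256,000,000 / 576,000 ≈ 444.44 s → 7 minutes.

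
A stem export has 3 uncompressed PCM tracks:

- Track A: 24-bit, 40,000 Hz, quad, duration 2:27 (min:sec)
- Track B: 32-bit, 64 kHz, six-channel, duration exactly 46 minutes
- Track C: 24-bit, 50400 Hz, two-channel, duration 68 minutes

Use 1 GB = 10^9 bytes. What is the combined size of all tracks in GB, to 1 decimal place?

5.5 GB

Track A: 2:27 (min:sec) = 147 s; 40,000 × 147 × 3 × 4 = 70,560,000 bytes.
Track B: exactly 46 minutes = 2,760 s; 64,000 × 2,760 × 4 × 6 = 4,239,360,000 bytes.
Track C: 68 minutes = 4,080 s; 50,400 × 4,080 × 3 × 2 = 1,233,792,000 bytes.
Total = 5,543,712,000 bytes = 5.5 GB.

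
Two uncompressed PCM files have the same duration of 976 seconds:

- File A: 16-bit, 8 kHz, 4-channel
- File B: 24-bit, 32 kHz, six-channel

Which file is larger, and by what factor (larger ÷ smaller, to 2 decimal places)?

File A: 8,000 × 2 × 4 = 64,000 bytes/s.
File B: 32,000 × 3 × 6 = 576,000 bytes/s.
File B is larger; ratio = 562,176,000 / 62,464,000 = 9.00.

File B, by a factor of 9.00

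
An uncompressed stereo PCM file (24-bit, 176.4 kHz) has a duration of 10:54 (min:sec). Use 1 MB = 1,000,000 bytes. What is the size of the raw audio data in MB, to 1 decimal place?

Duration = 10:54 (min:sec) = 654 s.
Bytes = 176,400 samples/s × 654 s × 3 bytes/sample × 2 ch = 692,193,600 bytes.
692,193,600 / 1,000,000 = 692.2 MB.

692.2 MB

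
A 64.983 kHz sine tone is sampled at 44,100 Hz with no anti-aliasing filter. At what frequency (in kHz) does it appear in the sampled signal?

20.883 kHz

Nyquist = 44,100/2 = 22,050 Hz; 64,983 Hz exceeds it.
Alias = |64,983 − 1×44,100| = |64,983 − 44,100| = 20,883 Hz = 20.883 kHz.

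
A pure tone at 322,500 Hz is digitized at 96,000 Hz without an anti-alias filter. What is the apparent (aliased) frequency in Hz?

34,500 Hz

Nyquist = 96,000/2 = 48,000 Hz; 322,500 Hz exceeds it.
Alias = |322,500 − 3×96,000| = |322,500 − 288,000| = 34,500 Hz.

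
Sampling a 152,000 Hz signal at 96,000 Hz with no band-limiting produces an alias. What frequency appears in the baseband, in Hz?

40,000 Hz

Nyquist = 96,000/2 = 48,000 Hz; 152,000 Hz exceeds it.
Alias = |152,000 − 2×96,000| = |152,000 − 192,000| = 40,000 Hz.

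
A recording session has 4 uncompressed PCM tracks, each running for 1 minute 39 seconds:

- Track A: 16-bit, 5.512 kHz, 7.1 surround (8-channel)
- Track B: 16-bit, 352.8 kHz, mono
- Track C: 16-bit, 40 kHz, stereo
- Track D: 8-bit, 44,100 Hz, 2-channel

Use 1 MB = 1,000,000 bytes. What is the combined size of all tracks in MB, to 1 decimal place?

1 minute 39 seconds = 99 s.
Track A: 5,512 × 99 × 2 × 8 = 8,731,008 bytes.
Track B: 352,800 × 99 × 2 × 1 = 69,854,400 bytes.
Track C: 40,000 × 99 × 2 × 2 = 15,840,000 bytes.
Track D: 44,100 × 99 × 1 × 2 = 8,731,800 bytes.
Total = 103,157,208 bytes = 103.2 MB.

103.2 MB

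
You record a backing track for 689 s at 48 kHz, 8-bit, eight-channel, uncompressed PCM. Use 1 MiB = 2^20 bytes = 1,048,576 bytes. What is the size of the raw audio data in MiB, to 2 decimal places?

252.32 MiB

Bytes = 48,000 samples/s × 689 s × 1 bytes/sample × 8 ch = 264,576,000 bytes.
264,576,000 / 1,048,576 = 252.32 MiB.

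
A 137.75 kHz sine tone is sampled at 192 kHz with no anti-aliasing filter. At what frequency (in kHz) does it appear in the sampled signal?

Nyquist = 192,000/2 = 96,000 Hz; 137,750 Hz exceeds it.
Alias = |137,750 − 1×192,000| = |137,750 − 192,000| = 54,250 Hz = 54.25 kHz.

54.25 kHz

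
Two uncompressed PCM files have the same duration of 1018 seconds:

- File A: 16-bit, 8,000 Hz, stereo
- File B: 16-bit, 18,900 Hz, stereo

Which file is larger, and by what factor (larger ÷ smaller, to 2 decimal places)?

File A: 8,000 × 2 × 2 = 32,000 bytes/s.
File B: 18,900 × 2 × 2 = 75,600 bytes/s.
File B is larger; ratio = 76,960,800 / 32,576,000 = 2.36.

File B, by a factor of 2.36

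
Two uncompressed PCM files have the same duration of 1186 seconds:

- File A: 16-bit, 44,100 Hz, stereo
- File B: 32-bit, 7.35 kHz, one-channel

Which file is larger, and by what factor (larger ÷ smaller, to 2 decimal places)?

File A, by a factor of 6.00

File A: 44,100 × 2 × 2 = 176,400 bytes/s.
File B: 7,350 × 4 × 1 = 29,400 bytes/s.
File A is larger; ratio = 209,210,400 / 34,868,400 = 6.00.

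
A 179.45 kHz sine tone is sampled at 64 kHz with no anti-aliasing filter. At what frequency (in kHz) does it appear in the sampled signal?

12.55 kHz

Nyquist = 64,000/2 = 32,000 Hz; 179,450 Hz exceeds it.
Alias = |179,450 − 3×64,000| = |179,450 − 192,000| = 12,550 Hz = 12.55 kHz.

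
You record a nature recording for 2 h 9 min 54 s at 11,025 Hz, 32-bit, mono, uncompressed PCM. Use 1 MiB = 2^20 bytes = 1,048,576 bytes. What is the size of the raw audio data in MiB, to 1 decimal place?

Duration = 2 h 9 min 54 s = 7,794 s.
Bytes = 11,025 samples/s × 7,794 s × 4 bytes/sample × 1 ch = 343,715,400 bytes.
343,715,400 / 1,048,576 = 327.8 MiB.

327.8 MiB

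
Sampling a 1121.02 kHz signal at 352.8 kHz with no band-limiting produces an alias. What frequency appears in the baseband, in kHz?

Nyquist = 352,800/2 = 176,400 Hz; 1,121,020 Hz exceeds it.
Alias = |1,121,020 − 3×352,800| = |1,121,020 − 1,058,400| = 62,620 Hz = 62.62 kHz.

62.62 kHz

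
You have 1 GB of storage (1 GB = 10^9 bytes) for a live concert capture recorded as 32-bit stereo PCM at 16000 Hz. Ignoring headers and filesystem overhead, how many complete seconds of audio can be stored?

Uncompressed byte rate = 16,000 × 4 × 2 = 128,000 bytes/s.
Capacity = 1 × 1,000,000,000 = 1,000,000,000 bytes.
1,000,000,000 / 128,000 ≈ 7812.5 s → 7,812 seconds.

7,812 seconds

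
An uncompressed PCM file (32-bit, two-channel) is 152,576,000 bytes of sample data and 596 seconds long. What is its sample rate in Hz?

32,000 Hz

Bytes = sample_rate × seconds × bytes_per_sample × channels.
sample_rate = 152,576,000 / (596 × 4 × 2) = 152,576,000 / 4,768 = 32,000 Hz.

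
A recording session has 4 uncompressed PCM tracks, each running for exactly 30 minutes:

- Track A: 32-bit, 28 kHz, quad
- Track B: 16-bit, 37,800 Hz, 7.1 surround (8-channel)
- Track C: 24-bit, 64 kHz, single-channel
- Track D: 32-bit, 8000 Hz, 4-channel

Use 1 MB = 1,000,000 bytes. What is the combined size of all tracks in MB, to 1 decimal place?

2471.0 MB

exactly 30 minutes = 1,800 s.
Track A: 28,000 × 1,800 × 4 × 4 = 806,400,000 bytes.
Track B: 37,800 × 1,800 × 2 × 8 = 1,088,640,000 bytes.
Track C: 64,000 × 1,800 × 3 × 1 = 345,600,000 bytes.
Track D: 8,000 × 1,800 × 4 × 4 = 230,400,000 bytes.
Total = 2,471,040,000 bytes = 2471.0 MB.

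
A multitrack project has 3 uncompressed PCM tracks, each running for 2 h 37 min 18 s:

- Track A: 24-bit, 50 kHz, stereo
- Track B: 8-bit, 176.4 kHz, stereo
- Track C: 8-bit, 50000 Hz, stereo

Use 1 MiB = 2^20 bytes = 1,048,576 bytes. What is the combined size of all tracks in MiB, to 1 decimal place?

6775.8 MiB

2 h 37 min 18 s = 9,438 s.
Track A: 50,000 × 9,438 × 3 × 2 = 2,831,400,000 bytes.
Track B: 176,400 × 9,438 × 1 × 2 = 3,329,726,400 bytes.
Track C: 50,000 × 9,438 × 1 × 2 = 943,800,000 bytes.
Total = 7,104,926,400 bytes = 6775.8 MiB.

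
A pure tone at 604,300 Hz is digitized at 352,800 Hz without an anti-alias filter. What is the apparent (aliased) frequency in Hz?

Nyquist = 352,800/2 = 176,400 Hz; 604,300 Hz exceeds it.
Alias = |604,300 − 2×352,800| = |604,300 − 705,600| = 101,300 Hz.

101,300 Hz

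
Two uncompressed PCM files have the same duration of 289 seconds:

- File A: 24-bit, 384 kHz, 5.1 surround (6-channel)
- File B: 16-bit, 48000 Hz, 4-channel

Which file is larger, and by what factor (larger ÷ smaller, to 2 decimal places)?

File A: 384,000 × 3 × 6 = 6,912,000 bytes/s.
File B: 48,000 × 2 × 4 = 384,000 bytes/s.
File A is larger; ratio = 1,997,568,000 / 110,976,000 = 18.00.

File A, by a factor of 18.00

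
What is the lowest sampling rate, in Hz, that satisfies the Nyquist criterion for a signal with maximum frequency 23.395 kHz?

Minimum sample rate = 2 × 23,395 Hz = 46,790 Hz.

46,790 Hz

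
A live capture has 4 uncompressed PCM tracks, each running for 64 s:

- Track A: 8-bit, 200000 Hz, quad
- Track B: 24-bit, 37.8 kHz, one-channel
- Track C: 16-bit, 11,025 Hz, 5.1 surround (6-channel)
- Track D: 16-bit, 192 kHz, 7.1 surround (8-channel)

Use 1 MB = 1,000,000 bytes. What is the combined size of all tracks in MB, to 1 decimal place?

263.5 MB

Track A: 200,000 × 64 × 1 × 4 = 51,200,000 bytes.
Track B: 37,800 × 64 × 3 × 1 = 7,257,600 bytes.
Track C: 11,025 × 64 × 2 × 6 = 8,467,200 bytes.
Track D: 192,000 × 64 × 2 × 8 = 196,608,000 bytes.
Total = 263,532,800 bytes = 263.5 MB.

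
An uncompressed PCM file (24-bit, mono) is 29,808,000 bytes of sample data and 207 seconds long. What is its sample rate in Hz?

Bytes = sample_rate × seconds × bytes_per_sample × channels.
sample_rate = 29,808,000 / (207 × 3 × 1) = 29,808,000 / 621 = 48,000 Hz.

48,000 Hz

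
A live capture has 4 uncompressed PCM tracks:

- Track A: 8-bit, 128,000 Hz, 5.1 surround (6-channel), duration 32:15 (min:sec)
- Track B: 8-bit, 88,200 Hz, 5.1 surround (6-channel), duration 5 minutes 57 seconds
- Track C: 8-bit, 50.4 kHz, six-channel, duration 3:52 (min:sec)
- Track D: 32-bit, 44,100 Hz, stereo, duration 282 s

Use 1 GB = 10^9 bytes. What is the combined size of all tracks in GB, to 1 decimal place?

Track A: 32:15 (min:sec) = 1,935 s; 128,000 × 1,935 × 1 × 6 = 1,486,080,000 bytes.
Track B: 5 minutes 57 seconds = 357 s; 88,200 × 357 × 1 × 6 = 188,924,400 bytes.
Track C: 3:52 (min:sec) = 232 s; 50,400 × 232 × 1 × 6 = 70,156,800 bytes.
Track D: 44,100 × 282 × 4 × 2 = 99,489,600 bytes.
Total = 1,844,650,800 bytes = 1.8 GB.

1.8 GB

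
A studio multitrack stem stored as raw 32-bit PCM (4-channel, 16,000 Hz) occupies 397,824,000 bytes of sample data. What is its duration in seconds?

Byte rate = 16,000 × 4 × 4 = 256,000 bytes/s.
Duration = 397,824,000 / 256,000 = 1,554 s.

1,554 seconds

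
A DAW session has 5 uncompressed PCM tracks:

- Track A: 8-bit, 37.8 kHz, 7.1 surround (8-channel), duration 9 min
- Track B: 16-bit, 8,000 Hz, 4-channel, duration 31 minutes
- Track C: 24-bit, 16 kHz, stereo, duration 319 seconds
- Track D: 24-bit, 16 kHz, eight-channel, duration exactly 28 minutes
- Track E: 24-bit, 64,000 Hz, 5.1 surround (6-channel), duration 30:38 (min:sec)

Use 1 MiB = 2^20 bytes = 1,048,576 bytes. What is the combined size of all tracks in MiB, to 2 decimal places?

Track A: 9 min = 540 s; 37,800 × 540 × 1 × 8 = 163,296,000 bytes.
Track B: 31 minutes = 1,860 s; 8,000 × 1,860 × 2 × 4 = 119,040,000 bytes.
Track C: 16,000 × 319 × 3 × 2 = 30,624,000 bytes.
Track D: exactly 28 minutes = 1,680 s; 16,000 × 1,680 × 3 × 8 = 645,120,000 bytes.
Track E: 30:38 (min:sec) = 1,838 s; 64,000 × 1,838 × 3 × 6 = 2,117,376,000 bytes.
Total = 3,075,456,000 bytes = 2932.98 MiB.

2932.98 MiB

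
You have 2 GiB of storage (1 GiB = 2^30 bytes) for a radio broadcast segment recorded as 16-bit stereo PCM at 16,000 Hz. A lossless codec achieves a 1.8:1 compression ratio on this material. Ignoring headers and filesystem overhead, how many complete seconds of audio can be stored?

Uncompressed byte rate = 16,000 × 2 × 2 = 64,000 bytes/s.
After 1.8:1 compression, effective rate ≈ 35555.56 bytes/s.
Capacity = 2 × 1,073,741,824 = 2,147,483,648 bytes.
2,147,483,648 / effective rate ≈ 60397.98 s → 60,397 seconds.

60,397 seconds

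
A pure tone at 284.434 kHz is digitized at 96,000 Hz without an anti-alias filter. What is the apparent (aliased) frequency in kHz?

Nyquist = 96,000/2 = 48,000 Hz; 284,434 Hz exceeds it.
Alias = |284,434 − 3×96,000| = |284,434 − 288,000| = 3,566 Hz = 3.566 kHz.

3.566 kHz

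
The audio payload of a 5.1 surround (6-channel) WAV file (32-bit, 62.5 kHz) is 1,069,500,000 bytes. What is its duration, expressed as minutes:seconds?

Byte rate = 62,500 × 4 × 6 = 1,500,000 bytes/s.
Duration = 1,069,500,000 / 1,500,000 = 713 s.
713 s = 11:53.

11:53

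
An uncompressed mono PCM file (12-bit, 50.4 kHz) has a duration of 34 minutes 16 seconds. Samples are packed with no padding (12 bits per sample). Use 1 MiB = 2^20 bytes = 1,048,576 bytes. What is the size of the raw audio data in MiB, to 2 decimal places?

Duration = 34 minutes 16 seconds = 2,056 s.
Bits = 50,400 × 2,056 × 12 × 1 = 1,243,468,800 bits = 155,433,600 bytes.
155,433,600 / 1,048,576 = 148.23 MiB.

148.23 MiB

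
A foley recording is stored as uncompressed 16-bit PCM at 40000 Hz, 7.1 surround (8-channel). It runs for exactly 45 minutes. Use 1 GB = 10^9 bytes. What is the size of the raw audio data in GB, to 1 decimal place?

Duration = exactly 45 minutes = 2,700 s.
Bytes = 40,000 samples/s × 2,700 s × 2 bytes/sample × 8 ch = 1,728,000,000 bytes.
1,728,000,000 / 1,000,000,000 = 1.7 GB.

1.7 GB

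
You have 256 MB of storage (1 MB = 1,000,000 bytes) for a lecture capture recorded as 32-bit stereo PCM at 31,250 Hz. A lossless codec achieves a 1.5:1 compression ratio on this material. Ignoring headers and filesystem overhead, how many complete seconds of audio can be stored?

1,536 seconds

Uncompressed byte rate = 31,250 × 4 × 2 = 250,000 bytes/s.
After 1.5:1 compression, effective rate ≈ 166666.67 bytes/s.
Capacity = 256 × 1,000,000 = 256,000,000 bytes.
256,000,000 / effective rate ≈ 1536 s → 1,536 seconds.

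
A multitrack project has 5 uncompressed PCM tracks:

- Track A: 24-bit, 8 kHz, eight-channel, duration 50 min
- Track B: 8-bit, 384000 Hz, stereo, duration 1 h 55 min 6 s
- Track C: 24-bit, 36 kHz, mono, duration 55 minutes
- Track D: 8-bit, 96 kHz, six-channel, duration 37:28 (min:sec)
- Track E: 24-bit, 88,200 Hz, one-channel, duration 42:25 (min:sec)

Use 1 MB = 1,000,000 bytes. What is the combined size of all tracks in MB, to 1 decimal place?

8204.5 MB

Track A: 50 min = 3,000 s; 8,000 × 3,000 × 3 × 8 = 576,000,000 bytes.
Track B: 1 h 55 min 6 s = 6,906 s; 384,000 × 6,906 × 1 × 2 = 5,303,808,000 bytes.
Track C: 55 minutes = 3,300 s; 36,000 × 3,300 × 3 × 1 = 356,400,000 bytes.
Track D: 37:28 (min:sec) = 2,248 s; 96,000 × 2,248 × 1 × 6 = 1,294,848,000 bytes.
Track E: 42:25 (min:sec) = 2,545 s; 88,200 × 2,545 × 3 × 1 = 673,407,000 bytes.
Total = 8,204,463,000 bytes = 8204.5 MB.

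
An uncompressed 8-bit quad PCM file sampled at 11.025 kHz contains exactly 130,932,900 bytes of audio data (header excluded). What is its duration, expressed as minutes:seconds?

Byte rate = 11,025 × 1 × 4 = 44,100 bytes/s.
Duration = 130,932,900 / 44,100 = 2,969 s.
2,969 s = 49:29.

49:29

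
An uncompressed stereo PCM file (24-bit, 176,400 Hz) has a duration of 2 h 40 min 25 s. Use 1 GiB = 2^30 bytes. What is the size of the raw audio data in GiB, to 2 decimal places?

9.49 GiB

Duration = 2 h 40 min 25 s = 9,625 s.
Bytes = 176,400 samples/s × 9,625 s × 3 bytes/sample × 2 ch = 10,187,100,000 bytes.
10,187,100,000 / 1,073,741,824 = 9.49 GiB.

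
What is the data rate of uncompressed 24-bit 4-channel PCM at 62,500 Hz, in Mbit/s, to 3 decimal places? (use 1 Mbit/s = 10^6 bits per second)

Bit rate = 62,500 × 24 × 4 = 6,000,000 bits/s.
= 6.000 Mbit/s.

6.000 Mbit/s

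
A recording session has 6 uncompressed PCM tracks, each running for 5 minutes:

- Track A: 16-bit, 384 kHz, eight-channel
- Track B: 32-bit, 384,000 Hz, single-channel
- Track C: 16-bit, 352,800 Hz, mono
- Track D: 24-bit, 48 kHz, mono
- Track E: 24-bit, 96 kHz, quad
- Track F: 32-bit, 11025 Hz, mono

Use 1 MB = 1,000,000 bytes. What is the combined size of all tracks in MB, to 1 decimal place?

2917.7 MB

5 minutes = 300 s.
Track A: 384,000 × 300 × 2 × 8 = 1,843,200,000 bytes.
Track B: 384,000 × 300 × 4 × 1 = 460,800,000 bytes.
Track C: 352,800 × 300 × 2 × 1 = 211,680,000 bytes.
Track D: 48,000 × 300 × 3 × 1 = 43,200,000 bytes.
Track E: 96,000 × 300 × 3 × 4 = 345,600,000 bytes.
Track F: 11,025 × 300 × 4 × 1 = 13,230,000 bytes.
Total = 2,917,710,000 bytes = 2917.7 MB.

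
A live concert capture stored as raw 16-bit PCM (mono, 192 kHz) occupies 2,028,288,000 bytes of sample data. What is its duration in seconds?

5,282 seconds

Byte rate = 192,000 × 2 × 1 = 384,000 bytes/s.
Duration = 2,028,288,000 / 384,000 = 5,282 s.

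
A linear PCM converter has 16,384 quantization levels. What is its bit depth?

14 bits

log2(16,384) = 14.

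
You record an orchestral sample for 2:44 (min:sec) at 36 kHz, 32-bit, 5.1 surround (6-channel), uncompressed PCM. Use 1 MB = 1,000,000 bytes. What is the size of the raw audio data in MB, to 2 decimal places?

Duration = 2:44 (min:sec) = 164 s.
Bytes = 36,000 samples/s × 164 s × 4 bytes/sample × 6 ch = 141,696,000 bytes.
141,696,000 / 1,000,000 = 141.70 MB.

141.70 MB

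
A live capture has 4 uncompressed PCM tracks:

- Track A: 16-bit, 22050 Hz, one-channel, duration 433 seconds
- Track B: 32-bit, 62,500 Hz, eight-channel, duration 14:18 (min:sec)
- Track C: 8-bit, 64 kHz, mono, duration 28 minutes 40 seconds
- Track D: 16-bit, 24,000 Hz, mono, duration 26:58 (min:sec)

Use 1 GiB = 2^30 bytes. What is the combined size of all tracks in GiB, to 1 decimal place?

Track A: 22,050 × 433 × 2 × 1 = 19,095,300 bytes.
Track B: 14:18 (min:sec) = 858 s; 62,500 × 858 × 4 × 8 = 1,716,000,000 bytes.
Track C: 28 minutes 40 seconds = 1,720 s; 64,000 × 1,720 × 1 × 1 = 110,080,000 bytes.
Track D: 26:58 (min:sec) = 1,618 s; 24,000 × 1,618 × 2 × 1 = 77,664,000 bytes.
Total = 1,922,839,300 bytes = 1.8 GiB.

1.8 GiB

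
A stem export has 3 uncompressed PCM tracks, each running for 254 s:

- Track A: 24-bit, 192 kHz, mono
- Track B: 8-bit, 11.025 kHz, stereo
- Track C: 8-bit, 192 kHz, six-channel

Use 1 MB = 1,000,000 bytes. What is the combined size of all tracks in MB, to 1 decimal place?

Track A: 192,000 × 254 × 3 × 1 = 146,304,000 bytes.
Track B: 11,025 × 254 × 1 × 2 = 5,600,700 bytes.
Track C: 192,000 × 254 × 1 × 6 = 292,608,000 bytes.
Total = 444,512,700 bytes = 444.5 MB.

444.5 MB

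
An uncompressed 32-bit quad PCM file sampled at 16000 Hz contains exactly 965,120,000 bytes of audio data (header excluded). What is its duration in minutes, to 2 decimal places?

Byte rate = 16,000 × 4 × 4 = 256,000 bytes/s.
Duration = 965,120,000 / 256,000 = 3,770 s.
3,770 s / 60 = 62.83 minutes.

62.83 minutes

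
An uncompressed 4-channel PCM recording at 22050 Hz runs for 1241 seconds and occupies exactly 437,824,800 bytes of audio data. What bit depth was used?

Bytes per sample = 437,824,800 / (22,050 × 1,241 × 4) = 437,824,800 / 109,456,200 = 4.
Bit depth = 4 × 8 = 32 bits.

32 bits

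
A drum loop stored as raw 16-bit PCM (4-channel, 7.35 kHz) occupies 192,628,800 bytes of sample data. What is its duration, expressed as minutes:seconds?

54:36

Byte rate = 7,350 × 2 × 4 = 58,800 bytes/s.
Duration = 192,628,800 / 58,800 = 3,276 s.
3,276 s = 54:36.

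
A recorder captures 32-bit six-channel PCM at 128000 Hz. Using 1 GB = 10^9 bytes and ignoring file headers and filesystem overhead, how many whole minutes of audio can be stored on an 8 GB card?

43 minutes

Uncompressed byte rate = 128,000 × 4 × 6 = 3,072,000 bytes/s.
Capacity = 8 × 1,000,000,000 = 8,000,000,000 bytes.
8,000,000,000 / 3,072,000 ≈ 2604.17 s → 43 minutes.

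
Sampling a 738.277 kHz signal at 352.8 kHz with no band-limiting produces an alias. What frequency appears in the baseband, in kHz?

Nyquist = 352,800/2 = 176,400 Hz; 738,277 Hz exceeds it.
Alias = |738,277 − 2×352,800| = |738,277 − 705,600| = 32,677 Hz = 32.677 kHz.

32.677 kHz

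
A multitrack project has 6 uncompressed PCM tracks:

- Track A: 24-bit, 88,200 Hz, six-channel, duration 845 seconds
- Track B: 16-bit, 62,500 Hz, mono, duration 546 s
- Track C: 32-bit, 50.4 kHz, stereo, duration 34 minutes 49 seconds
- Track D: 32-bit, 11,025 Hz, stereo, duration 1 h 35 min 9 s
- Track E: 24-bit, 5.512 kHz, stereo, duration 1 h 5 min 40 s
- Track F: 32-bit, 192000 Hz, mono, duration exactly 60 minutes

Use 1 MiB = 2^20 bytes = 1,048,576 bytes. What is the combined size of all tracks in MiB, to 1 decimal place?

Track A: 88,200 × 845 × 3 × 6 = 1,341,522,000 bytes.
Track B: 62,500 × 546 × 2 × 1 = 68,250,000 bytes.
Track C: 34 minutes 49 seconds = 2,089 s; 50,400 × 2,089 × 4 × 2 = 842,284,800 bytes.
Track D: 1 h 35 min 9 s = 5,709 s; 11,025 × 5,709 × 4 × 2 = 503,533,800 bytes.
Track E: 1 h 5 min 40 s = 3,940 s; 5,512 × 3,940 × 3 × 2 = 130,303,680 bytes.
Track F: exactly 60 minutes = 3,600 s; 192,000 × 3,600 × 4 × 1 = 2,764,800,000 bytes.
Total = 5,650,694,280 bytes = 5388.9 MiB.

5388.9 MiB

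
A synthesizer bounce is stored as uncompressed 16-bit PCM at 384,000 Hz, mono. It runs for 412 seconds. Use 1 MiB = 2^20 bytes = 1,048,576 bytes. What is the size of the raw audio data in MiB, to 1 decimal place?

301.8 MiB

Bytes = 384,000 samples/s × 412 s × 2 bytes/sample × 1 ch = 316,416,000 bytes.
316,416,000 / 1,048,576 = 301.8 MiB.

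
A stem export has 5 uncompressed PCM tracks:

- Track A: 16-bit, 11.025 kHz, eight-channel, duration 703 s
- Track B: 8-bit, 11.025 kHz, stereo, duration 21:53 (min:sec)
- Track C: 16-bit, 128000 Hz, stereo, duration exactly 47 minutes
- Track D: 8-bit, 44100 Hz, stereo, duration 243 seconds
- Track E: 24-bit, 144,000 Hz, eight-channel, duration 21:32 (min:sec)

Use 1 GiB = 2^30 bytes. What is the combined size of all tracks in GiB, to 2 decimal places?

Track A: 11,025 × 703 × 2 × 8 = 124,009,200 bytes.
Track B: 21:53 (min:sec) = 1,313 s; 11,025 × 1,313 × 1 × 2 = 28,951,650 bytes.
Track C: exactly 47 minutes = 2,820 s; 128,000 × 2,820 × 2 × 2 = 1,443,840,000 bytes.
Track D: 44,100 × 243 × 1 × 2 = 21,432,600 bytes.
Track E: 21:32 (min:sec) = 1,292 s; 144,000 × 1,292 × 3 × 8 = 4,465,152,000 bytes.
Total = 6,083,385,450 bytes = 5.67 GiB.

5.67 GiB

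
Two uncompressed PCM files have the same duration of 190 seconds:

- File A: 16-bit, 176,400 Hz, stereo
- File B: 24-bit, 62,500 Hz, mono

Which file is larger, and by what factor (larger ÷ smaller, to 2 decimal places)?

File A, by a factor of 3.76

File A: 176,400 × 2 × 2 = 705,600 bytes/s.
File B: 62,500 × 3 × 1 = 187,500 bytes/s.
File A is larger; ratio = 134,064,000 / 35,625,000 = 3.76.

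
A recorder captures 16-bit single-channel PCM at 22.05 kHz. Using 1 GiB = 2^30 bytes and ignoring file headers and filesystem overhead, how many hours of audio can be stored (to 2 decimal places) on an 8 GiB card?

54.11 hours

Uncompressed byte rate = 22,050 × 2 × 1 = 44,100 bytes/s.
Capacity = 8 × 1,073,741,824 = 8,589,934,592 bytes.
8,589,934,592 / 44,100 ≈ 194783.1 s → 54.11 hours.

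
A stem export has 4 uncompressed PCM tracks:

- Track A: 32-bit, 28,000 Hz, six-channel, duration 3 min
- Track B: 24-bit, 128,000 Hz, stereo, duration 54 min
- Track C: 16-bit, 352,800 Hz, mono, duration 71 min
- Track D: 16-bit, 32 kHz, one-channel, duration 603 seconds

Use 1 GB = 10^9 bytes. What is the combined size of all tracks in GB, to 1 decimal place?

Track A: 3 min = 180 s; 28,000 × 180 × 4 × 6 = 120,960,000 bytes.
Track B: 54 min = 3,240 s; 128,000 × 3,240 × 3 × 2 = 2,488,320,000 bytes.
Track C: 71 min = 4,260 s; 352,800 × 4,260 × 2 × 1 = 3,005,856,000 bytes.
Track D: 32,000 × 603 × 2 × 1 = 38,592,000 bytes.
Total = 5,653,728,000 bytes = 5.7 GB.

5.7 GB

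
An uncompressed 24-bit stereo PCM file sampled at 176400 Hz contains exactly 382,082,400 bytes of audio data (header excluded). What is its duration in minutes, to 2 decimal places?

6.02 minutes

Byte rate = 176,400 × 3 × 2 = 1,058,400 bytes/s.
Duration = 382,082,400 / 1,058,400 = 361 s.
361 s / 60 = 6.02 minutes.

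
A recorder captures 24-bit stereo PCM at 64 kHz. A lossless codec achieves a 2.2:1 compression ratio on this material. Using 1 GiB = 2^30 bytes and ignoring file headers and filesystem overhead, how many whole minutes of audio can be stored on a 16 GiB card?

Uncompressed byte rate = 64,000 × 3 × 2 = 384,000 bytes/s.
After 2.2:1 compression, effective rate ≈ 174545.45 bytes/s.
Capacity = 16 × 1,073,741,824 = 17,179,869,184 bytes.
17,179,869,184 / effective rate ≈ 98426.33 s → 1,640 minutes.

1,640 minutes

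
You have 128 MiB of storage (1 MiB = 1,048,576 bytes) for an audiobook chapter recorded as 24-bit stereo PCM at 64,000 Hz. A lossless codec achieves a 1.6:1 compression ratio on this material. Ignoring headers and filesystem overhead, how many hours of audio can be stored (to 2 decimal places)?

0.16 hours

Uncompressed byte rate = 64,000 × 3 × 2 = 384,000 bytes/s.
After 1.6:1 compression, effective rate ≈ 240000 bytes/s.
Capacity = 128 × 1,048,576 = 134,217,728 bytes.
134,217,728 / effective rate ≈ 559.24 s → 0.16 hours.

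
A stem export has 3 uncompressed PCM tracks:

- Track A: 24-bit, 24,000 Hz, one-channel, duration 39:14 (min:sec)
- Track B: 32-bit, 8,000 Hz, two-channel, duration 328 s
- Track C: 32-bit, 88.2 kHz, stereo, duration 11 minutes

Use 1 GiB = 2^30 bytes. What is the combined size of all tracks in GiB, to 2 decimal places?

0.61 GiB

Track A: 39:14 (min:sec) = 2,354 s; 24,000 × 2,354 × 3 × 1 = 169,488,000 bytes.
Track B: 8,000 × 328 × 4 × 2 = 20,992,000 bytes.
Track C: 11 minutes = 660 s; 88,200 × 660 × 4 × 2 = 465,696,000 bytes.
Total = 656,176,000 bytes = 0.61 GiB.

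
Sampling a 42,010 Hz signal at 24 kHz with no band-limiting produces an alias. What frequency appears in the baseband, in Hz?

Nyquist = 24,000/2 = 12,000 Hz; 42,010 Hz exceeds it.
Alias = |42,010 − 2×24,000| = |42,010 − 48,000| = 5,990 Hz.

5,990 Hz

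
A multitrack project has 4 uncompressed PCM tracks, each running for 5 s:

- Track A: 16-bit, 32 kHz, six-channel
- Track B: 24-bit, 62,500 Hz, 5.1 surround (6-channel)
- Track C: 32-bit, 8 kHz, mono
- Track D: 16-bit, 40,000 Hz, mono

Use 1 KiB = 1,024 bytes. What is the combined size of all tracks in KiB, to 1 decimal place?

Track A: 32,000 × 5 × 2 × 6 = 1,920,000 bytes.
Track B: 62,500 × 5 × 3 × 6 = 5,625,000 bytes.
Track C: 8,000 × 5 × 4 × 1 = 160,000 bytes.
Track D: 40,000 × 5 × 2 × 1 = 400,000 bytes.
Total = 8,105,000 bytes = 7915.0 KiB.

7915.0 KiB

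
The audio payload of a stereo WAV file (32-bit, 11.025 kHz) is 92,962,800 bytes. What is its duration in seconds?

Byte rate = 11,025 × 4 × 2 = 88,200 bytes/s.
Duration = 92,962,800 / 88,200 = 1,054 s.

1,054 seconds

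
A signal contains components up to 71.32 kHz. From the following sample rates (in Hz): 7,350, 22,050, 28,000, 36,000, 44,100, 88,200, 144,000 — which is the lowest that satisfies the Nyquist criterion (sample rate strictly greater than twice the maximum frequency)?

Need sample rate > 2 × 71,320 = 142,640 Hz.
Lowest listed rate above 142,640 Hz is 144,000 Hz.

144,000 Hz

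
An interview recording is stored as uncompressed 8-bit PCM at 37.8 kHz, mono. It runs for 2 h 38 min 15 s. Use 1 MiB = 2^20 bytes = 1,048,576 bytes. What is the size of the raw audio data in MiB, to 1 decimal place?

Duration = 2 h 38 min 15 s = 9,495 s.
Bytes = 37,800 samples/s × 9,495 s × 1 bytes/sample × 1 ch = 358,911,000 bytes.
358,911,000 / 1,048,576 = 342.3 MiB.

342.3 MiB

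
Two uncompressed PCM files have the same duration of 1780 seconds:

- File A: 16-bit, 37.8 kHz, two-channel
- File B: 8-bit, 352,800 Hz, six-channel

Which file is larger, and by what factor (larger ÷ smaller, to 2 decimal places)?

File B, by a factor of 14.00

File A: 37,800 × 2 × 2 = 151,200 bytes/s.
File B: 352,800 × 1 × 6 = 2,116,800 bytes/s.
File B is larger; ratio = 3,767,904,000 / 269,136,000 = 14.00.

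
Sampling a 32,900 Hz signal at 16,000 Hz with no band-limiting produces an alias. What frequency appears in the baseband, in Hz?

900 Hz

Nyquist = 16,000/2 = 8,000 Hz; 32,900 Hz exceeds it.
Alias = |32,900 − 2×16,000| = |32,900 − 32,000| = 900 Hz.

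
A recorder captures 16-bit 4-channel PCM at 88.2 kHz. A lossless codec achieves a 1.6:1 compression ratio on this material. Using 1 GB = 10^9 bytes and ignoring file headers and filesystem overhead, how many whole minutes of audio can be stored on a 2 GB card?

Uncompressed byte rate = 88,200 × 2 × 4 = 705,600 bytes/s.
After 1.6:1 compression, effective rate ≈ 441000 bytes/s.
Capacity = 2 × 1,000,000,000 = 2,000,000,000 bytes.
2,000,000,000 / effective rate ≈ 4535.15 s → 75 minutes.

75 minutes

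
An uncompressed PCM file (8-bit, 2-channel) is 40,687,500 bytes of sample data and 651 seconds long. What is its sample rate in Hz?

Bytes = sample_rate × seconds × bytes_per_sample × channels.
sample_rate = 40,687,500 / (651 × 1 × 2) = 40,687,500 / 1,302 = 31,250 Hz.

31,250 Hz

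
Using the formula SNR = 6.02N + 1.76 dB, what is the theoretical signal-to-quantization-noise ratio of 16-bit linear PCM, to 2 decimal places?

98.08 dB

6.02 × 16 + 1.76 = 98.08 dB.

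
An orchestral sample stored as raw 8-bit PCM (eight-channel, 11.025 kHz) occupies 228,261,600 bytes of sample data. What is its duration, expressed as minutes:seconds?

Byte rate = 11,025 × 1 × 8 = 88,200 bytes/s.
Duration = 228,261,600 / 88,200 = 2,588 s.
2,588 s = 43:08.

43:08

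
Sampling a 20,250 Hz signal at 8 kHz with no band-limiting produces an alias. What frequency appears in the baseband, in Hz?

3,750 Hz

Nyquist = 8,000/2 = 4,000 Hz; 20,250 Hz exceeds it.
Alias = |20,250 − 3×8,000| = |20,250 − 24,000| = 3,750 Hz.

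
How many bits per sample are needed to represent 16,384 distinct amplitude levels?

log2(16,384) = 14.

14 bits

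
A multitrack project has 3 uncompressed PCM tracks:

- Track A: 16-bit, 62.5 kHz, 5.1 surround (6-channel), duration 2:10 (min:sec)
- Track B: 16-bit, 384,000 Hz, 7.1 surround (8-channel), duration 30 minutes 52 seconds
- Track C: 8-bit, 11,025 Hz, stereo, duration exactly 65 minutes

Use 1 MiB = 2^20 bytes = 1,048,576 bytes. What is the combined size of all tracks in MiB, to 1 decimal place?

Track A: 2:10 (min:sec) = 130 s; 62,500 × 130 × 2 × 6 = 97,500,000 bytes.
Track B: 30 minutes 52 seconds = 1,852 s; 384,000 × 1,852 × 2 × 8 = 11,378,688,000 bytes.
Track C: exactly 65 minutes = 3,900 s; 11,025 × 3,900 × 1 × 2 = 85,995,000 bytes.
Total = 11,562,183,000 bytes = 11026.6 MiB.

11026.6 MiB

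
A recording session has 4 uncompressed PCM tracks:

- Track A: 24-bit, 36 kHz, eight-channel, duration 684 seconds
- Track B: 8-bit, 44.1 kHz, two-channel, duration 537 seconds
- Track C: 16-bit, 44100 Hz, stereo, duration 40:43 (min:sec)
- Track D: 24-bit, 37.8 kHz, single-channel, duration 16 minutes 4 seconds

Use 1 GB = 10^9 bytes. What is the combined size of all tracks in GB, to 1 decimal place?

1.2 GB

Track A: 36,000 × 684 × 3 × 8 = 590,976,000 bytes.
Track B: 44,100 × 537 × 1 × 2 = 47,363,400 bytes.
Track C: 40:43 (min:sec) = 2,443 s; 44,100 × 2,443 × 2 × 2 = 430,945,200 bytes.
Track D: 16 minutes 4 seconds = 964 s; 37,800 × 964 × 3 × 1 = 109,317,600 bytes.
Total = 1,178,602,200 bytes = 1.2 GB.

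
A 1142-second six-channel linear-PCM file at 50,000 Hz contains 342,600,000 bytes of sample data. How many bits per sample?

8 bits

Bytes per sample = 342,600,000 / (50,000 × 1,142 × 6) = 342,600,000 / 342,600,000 = 1.
Bit depth = 1 × 8 = 8 bits.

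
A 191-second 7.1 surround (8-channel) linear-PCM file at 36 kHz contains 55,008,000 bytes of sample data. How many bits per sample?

8 bits

Bytes per sample = 55,008,000 / (36,000 × 191 × 8) = 55,008,000 / 55,008,000 = 1.
Bit depth = 1 × 8 = 8 bits.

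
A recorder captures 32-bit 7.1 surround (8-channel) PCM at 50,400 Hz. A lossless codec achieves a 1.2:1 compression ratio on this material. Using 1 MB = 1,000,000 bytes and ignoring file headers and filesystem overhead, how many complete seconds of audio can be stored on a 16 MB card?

11 seconds

Uncompressed byte rate = 50,400 × 4 × 8 = 1,612,800 bytes/s.
After 1.2:1 compression, effective rate ≈ 1344000 bytes/s.
Capacity = 16 × 1,000,000 = 16,000,000 bytes.
16,000,000 / effective rate ≈ 11.9 s → 11 seconds.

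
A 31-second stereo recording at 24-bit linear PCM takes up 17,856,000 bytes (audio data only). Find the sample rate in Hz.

96,000 Hz

Bytes = sample_rate × seconds × bytes_per_sample × channels.
sample_rate = 17,856,000 / (31 × 3 × 2) = 17,856,000 / 186 = 96,000 Hz.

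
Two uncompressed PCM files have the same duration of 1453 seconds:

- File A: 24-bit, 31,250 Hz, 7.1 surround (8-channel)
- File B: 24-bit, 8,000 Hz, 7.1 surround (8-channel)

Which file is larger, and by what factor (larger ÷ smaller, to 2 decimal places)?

File A, by a factor of 3.91

File A: 31,250 × 3 × 8 = 750,000 bytes/s.
File B: 8,000 × 3 × 8 = 192,000 bytes/s.
File A is larger; ratio = 1,089,750,000 / 278,976,000 = 3.91.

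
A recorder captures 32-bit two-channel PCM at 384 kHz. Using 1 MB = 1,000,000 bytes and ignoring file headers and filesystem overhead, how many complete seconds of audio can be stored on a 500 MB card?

162 seconds

Uncompressed byte rate = 384,000 × 4 × 2 = 3,072,000 bytes/s.
Capacity = 500 × 1,000,000 = 500,000,000 bytes.
500,000,000 / 3,072,000 ≈ 162.76 s → 162 seconds.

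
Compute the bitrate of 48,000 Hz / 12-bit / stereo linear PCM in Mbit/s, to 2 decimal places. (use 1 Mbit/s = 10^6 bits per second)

Bit rate = 48,000 × 12 × 2 = 1,152,000 bits/s.
= 1.15 Mbit/s.

1.15 Mbit/s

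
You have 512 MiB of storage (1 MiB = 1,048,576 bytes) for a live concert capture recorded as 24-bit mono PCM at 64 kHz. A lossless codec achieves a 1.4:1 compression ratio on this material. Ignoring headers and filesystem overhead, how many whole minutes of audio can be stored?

Uncompressed byte rate = 64,000 × 3 × 1 = 192,000 bytes/s.
After 1.4:1 compression, effective rate ≈ 137142.86 bytes/s.
Capacity = 512 × 1,048,576 = 536,870,912 bytes.
536,870,912 / effective rate ≈ 3914.68 s → 65 minutes.

65 minutes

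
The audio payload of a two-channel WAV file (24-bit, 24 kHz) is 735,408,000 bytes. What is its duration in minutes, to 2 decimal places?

85.12 minutes

Byte rate = 24,000 × 3 × 2 = 144,000 bytes/s.
Duration = 735,408,000 / 144,000 = 5,107 s.
5,107 s / 60 = 85.12 minutes.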